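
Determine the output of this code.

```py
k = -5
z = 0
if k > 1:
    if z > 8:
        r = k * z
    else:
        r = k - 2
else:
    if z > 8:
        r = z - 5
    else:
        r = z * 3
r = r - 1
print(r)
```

k=-5, z=0
k > 1 is False; z > 8 is False
→ r = z * 3 = 0
r = 0-1 = -1

-1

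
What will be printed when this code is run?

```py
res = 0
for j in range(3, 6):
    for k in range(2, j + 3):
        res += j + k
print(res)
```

j=3,k=2: res = 0+5 = 5
j=3,k=3: res = 5+6 = 11
j=3,k=4: res = 11+7 = 18
j=3,k=5: res = 18+8 = 26
j=4,k=2: res = 26+6 = 32
j=4,k=3: res = 32+7 = 39
j=4,k=4: res = 39+8 = 47
j=4,k=5: res = 47+9 = 56
j=4,k=6: res = 56+10 = 66
j=5,k=2: res = 66+7 = 73
j=5,k=3: res = 73+8 = 81
j=5,k=4: res = 81+9 = 90
j=5,k=5: res = 90+10 = 100
j=5,k=6: res = 100+11 = 111
j=5,k=7: res = 111+12 = 123

123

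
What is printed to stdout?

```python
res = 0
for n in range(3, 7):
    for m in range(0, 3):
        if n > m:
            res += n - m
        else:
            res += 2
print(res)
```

n=3,m=0: 3>0, res = 0+3 = 3
n=3,m=1: 3>1, res = 3+2 = 5
n=3,m=2: 3>2, res = 5+1 = 6
n=4,m=0: 4>0, res = 6+4 = 10
n=4,m=1: 4>1, res = 10+3 = 13
n=4,m=2: 4>2, res = 13+2 = 15
n=5,m=0: 5>0, res = 15+5 = 20
n=5,m=1: 5>1, res = 20+4 = 24
n=5,m=2: 5>2, res = 24+3 = 27
n=6,m=0: 6>0, res = 27+6 = 33
n=6,m=1: 6>1, res = 33+5 = 38
n=6,m=2: 6>2, res = 38+4 = 42

42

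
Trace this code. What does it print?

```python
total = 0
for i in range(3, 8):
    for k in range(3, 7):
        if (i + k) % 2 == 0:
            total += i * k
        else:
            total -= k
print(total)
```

174

i=3,k=3: even sum, total = 0+9 = 9
i=3,k=4: odd sum, total = 9-4 = 5
i=3,k=5: even sum, total = 5+15 = 20
i=3,k=6: odd sum, total = 20-6 = 14
i=4,k=3: odd sum, total = 14-3 = 11
i=4,k=4: even sum, total = 11+16 = 27
i=4,k=5: odd sum, total = 27-5 = 22
i=4,k=6: even sum, total = 22+24 = 46
i=5,k=3: even sum, total = 46+15 = 61
i=5,k=4: odd sum, total = 61-4 = 57
i=5,k=5: even sum, total = 57+25 = 82
i=5,k=6: odd sum, total = 82-6 = 76
i=6,k=3: odd sum, total = 76-3 = 73
i=6,k=4: even sum, total = 73+24 = 97
i=6,k=5: odd sum, total = 97-5 = 92
i=6,k=6: even sum, total = 92+36 = 128
i=7,k=3: even sum, total = 128+21 = 149
i=7,k=4: odd sum, total = 149-4 = 145
i=7,k=5: even sum, total = 145+35 = 180
i=7,k=6: odd sum, total = 180-6 = 174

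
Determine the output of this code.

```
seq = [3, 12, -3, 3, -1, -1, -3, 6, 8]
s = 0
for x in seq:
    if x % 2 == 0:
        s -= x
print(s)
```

x=3: not even
x=12: even, s = 0-12 = -12
x=-3: not even
x=3: not even
x=-1: not even
x=-1: not even
x=-3: not even
x=6: even, s = (-12)-6 = -18
x=8: even, s = (-18)-8 = -26

-26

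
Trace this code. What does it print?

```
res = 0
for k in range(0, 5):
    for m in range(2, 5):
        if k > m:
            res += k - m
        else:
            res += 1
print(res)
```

16

k=0,m=2: not 0>2, res = 0+1 = 1
k=0,m=3: not 0>3, res = 1+1 = 2
k=0,m=4: not 0>4, res = 2+1 = 3
k=1,m=2: not 1>2, res = 3+1 = 4
k=1,m=3: not 1>3, res = 4+1 = 5
k=1,m=4: not 1>4, res = 5+1 = 6
k=2,m=2: not 2>2, res = 6+1 = 7
k=2,m=3: not 2>3, res = 7+1 = 8
k=2,m=4: not 2>4, res = 8+1 = 9
k=3,m=2: 3>2, res = 9+1 = 10
k=3,m=3: not 3>3, res = 10+1 = 11
k=3,m=4: not 3>4, res = 11+1 = 12
k=4,m=2: 4>2, res = 12+2 = 14
k=4,m=3: 4>3, res = 14+1 = 15
k=4,m=4: not 4>4, res = 15+1 = 16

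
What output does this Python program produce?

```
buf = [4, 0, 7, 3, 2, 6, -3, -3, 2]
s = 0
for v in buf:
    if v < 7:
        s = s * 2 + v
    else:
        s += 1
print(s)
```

v=4: <7, s = 0*2+4 = 4
v=0: <7, s = 4*2+0 = 8
v=7: not <7, s = 8+1 = 9
v=3: <7, s = 9*2+3 = 21
v=2: <7, s = 21*2+2 = 44
v=6: <7, s = 44*2+6 = 94
v=-3: <7, s = 94*2+(-3) = 185
v=-3: <7, s = 185*2+(-3) = 367
v=2: <7, s = 367*2+2 = 736

736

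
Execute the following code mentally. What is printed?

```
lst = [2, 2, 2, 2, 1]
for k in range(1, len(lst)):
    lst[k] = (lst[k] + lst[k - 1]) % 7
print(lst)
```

k=1: lst[1] = (2+2)%7 = 4 → [2, 4, 2, 2, 1]
k=2: lst[2] = (2+4)%7 = 6 → [2, 4, 6, 2, 1]
k=3: lst[3] = (2+6)%7 = 1 → [2, 4, 6, 1, 1]
k=4: lst[4] = (1+1)%7 = 2 → [2, 4, 6, 1, 2]

[2, 4, 6, 1, 2]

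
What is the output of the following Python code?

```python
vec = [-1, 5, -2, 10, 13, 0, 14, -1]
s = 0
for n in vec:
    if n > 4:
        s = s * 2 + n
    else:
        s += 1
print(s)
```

147

n=-1: not >4, s = 0+1 = 1
n=5: >4, s = 1*2+5 = 7
n=-2: not >4, s = 7+1 = 8
n=10: >4, s = 8*2+10 = 26
n=13: >4, s = 26*2+13 = 65
n=0: not >4, s = 65+1 = 66
n=14: >4, s = 66*2+14 = 146
n=-1: not >4, s = 146+1 = 147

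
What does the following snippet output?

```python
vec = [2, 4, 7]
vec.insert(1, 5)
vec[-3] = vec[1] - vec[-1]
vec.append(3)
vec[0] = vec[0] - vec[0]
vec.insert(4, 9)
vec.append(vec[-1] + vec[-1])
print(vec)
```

[0, -2, 4, 7, 9, 3, 6]

insert 5 at 1 → [2, 5, 4, 7]
vec[-3] = vec[1]-vec[-1] = 5-7 = -2 → [2, -2, 4, 7]
append 3 → [2, -2, 4, 7, 3]
vec[0] = vec[0]-vec[0] = 2-2 = 0 → [0, -2, 4, 7, 3]
insert 9 at 4 → [0, -2, 4, 7, 9, 3]
append vec[-1]+vec[-1] = 3+3 = 6 → [0, -2, 4, 7, 9, 3, 6]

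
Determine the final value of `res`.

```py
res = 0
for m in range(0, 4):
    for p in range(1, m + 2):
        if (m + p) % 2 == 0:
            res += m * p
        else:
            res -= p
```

4

m=0,p=1: odd sum, res = 0-1 = -1
m=1,p=1: even sum, res = (-1)+1 = 0
m=1,p=2: odd sum, res = 0-2 = -2
m=2,p=1: odd sum, res = (-2)-1 = -3
m=2,p=2: even sum, res = (-3)+4 = 1
m=2,p=3: odd sum, res = 1-3 = -2
m=3,p=1: even sum, res = (-2)+3 = 1
m=3,p=2: odd sum, res = 1-2 = -1
m=3,p=3: even sum, res = (-1)+9 = 8
m=3,p=4: odd sum, res = 8-4 = 4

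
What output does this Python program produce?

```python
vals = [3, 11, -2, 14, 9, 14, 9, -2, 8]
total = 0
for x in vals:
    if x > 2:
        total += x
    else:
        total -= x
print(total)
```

72

x=3: >2, total = 0+3 = 3
x=11: >2, total = 3+11 = 14
x=-2: not >2, total = 14-(-2) = 16
x=14: >2, total = 16+14 = 30
x=9: >2, total = 30+9 = 39
x=14: >2, total = 39+14 = 53
x=9: >2, total = 53+9 = 62
x=-2: not >2, total = 62-(-2) = 64
x=8: >2, total = 64+8 = 72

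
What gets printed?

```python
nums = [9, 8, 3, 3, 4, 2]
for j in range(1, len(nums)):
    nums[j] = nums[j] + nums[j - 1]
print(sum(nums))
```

j=1: nums[1] = 8+9 = 17 → [9, 17, 3, 3, 4, 2]
j=2: nums[2] = 3+17 = 20 → [9, 17, 20, 3, 4, 2]
j=3: nums[3] = 3+20 = 23 → [9, 17, 20, 23, 4, 2]
j=4: nums[4] = 4+23 = 27 → [9, 17, 20, 23, 27, 2]
j=5: nums[5] = 2+27 = 29 → [9, 17, 20, 23, 27, 29]
sum = 125

125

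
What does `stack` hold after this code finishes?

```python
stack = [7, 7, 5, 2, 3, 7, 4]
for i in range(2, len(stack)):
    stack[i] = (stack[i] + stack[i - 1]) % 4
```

i=2: stack[2] = (5+7)%4 = 0 → [7, 7, 0, 2, 3, 7, 4]
i=3: stack[3] = (2+0)%4 = 2 → [7, 7, 0, 2, 3, 7, 4]
i=4: stack[4] = (3+2)%4 = 1 → [7, 7, 0, 2, 1, 7, 4]
i=5: stack[5] = (7+1)%4 = 0 → [7, 7, 0, 2, 1, 0, 4]
i=6: stack[6] = (4+0)%4 = 0 → [7, 7, 0, 2, 1, 0, 0]

[7, 7, 0, 2, 1, 0, 0]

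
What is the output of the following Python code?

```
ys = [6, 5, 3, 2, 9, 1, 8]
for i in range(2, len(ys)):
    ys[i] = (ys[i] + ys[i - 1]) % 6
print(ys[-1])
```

4

i=2: ys[2] = (3+5)%6 = 2 → [6, 5, 2, 2, 9, 1, 8]
i=3: ys[3] = (2+2)%6 = 4 → [6, 5, 2, 4, 9, 1, 8]
i=4: ys[4] = (9+4)%6 = 1 → [6, 5, 2, 4, 1, 1, 8]
i=5: ys[5] = (1+1)%6 = 2 → [6, 5, 2, 4, 1, 2, 8]
i=6: ys[6] = (8+2)%6 = 4 → [6, 5, 2, 4, 1, 2, 4]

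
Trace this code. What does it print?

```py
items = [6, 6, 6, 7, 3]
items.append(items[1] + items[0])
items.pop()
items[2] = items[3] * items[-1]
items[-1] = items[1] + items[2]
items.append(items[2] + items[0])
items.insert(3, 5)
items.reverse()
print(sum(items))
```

append items[1]+items[0] = 6+6 = 12 → [6, 6, 6, 7, 3, 12]
pop() removes 12 → [6, 6, 6, 7, 3]
items[2] = items[3]*items[-1] = 7*3 = 21 → [6, 6, 21, 7, 3]
items[-1] = items[1]+items[2] = 6+21 = 27 → [6, 6, 21, 7, 27]
append items[2]+items[0] = 21+6 = 27 → [6, 6, 21, 7, 27, 27]
insert 5 at 3 → [6, 6, 21, 5, 7, 27, 27]
reverse → [27, 27, 7, 5, 21, 6, 6]
sum = 99

99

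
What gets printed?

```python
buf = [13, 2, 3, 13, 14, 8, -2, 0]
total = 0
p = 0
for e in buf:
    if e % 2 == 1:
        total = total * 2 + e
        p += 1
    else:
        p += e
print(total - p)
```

46

e=13: odd, total = 0*2+13 = 13; p=1
e=2: not odd; p=3
e=3: odd, total = 13*2+3 = 29; p=4
e=13: odd, total = 29*2+13 = 71; p=5
e=14: not odd; p=19
e=8: not odd; p=27
e=-2: not odd; p=25
e=0: not odd; p=25
total-p = 71-25 = 46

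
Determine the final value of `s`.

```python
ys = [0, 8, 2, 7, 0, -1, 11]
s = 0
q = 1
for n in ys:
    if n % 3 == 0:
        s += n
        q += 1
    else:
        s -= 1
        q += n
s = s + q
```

n=0: %3==0, s = 0+0 = 0; q=2
n=8: not %3==0, s = 0-1 = -1; q=10
n=2: not %3==0, s = (-1)-1 = -2; q=12
n=7: not %3==0, s = (-2)-1 = -3; q=19
n=0: %3==0, s = (-3)+0 = -3; q=20
n=-1: not %3==0, s = (-3)-1 = -4; q=19
n=11: not %3==0, s = (-4)-1 = -5; q=30
s+q = (-5)+30 = 25

25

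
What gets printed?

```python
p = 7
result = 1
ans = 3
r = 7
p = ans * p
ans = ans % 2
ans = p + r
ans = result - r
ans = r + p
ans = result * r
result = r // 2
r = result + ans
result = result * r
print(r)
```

10

p = 3*7 = 21
ans = 3%2 = 1
ans = 21+7 = 28
ans = 1-7 = -6
ans = 7+21 = 28
ans = 1*7 = 7
result = 7//2 = 3
r = 3+7 = 10
result = 3*10 = 30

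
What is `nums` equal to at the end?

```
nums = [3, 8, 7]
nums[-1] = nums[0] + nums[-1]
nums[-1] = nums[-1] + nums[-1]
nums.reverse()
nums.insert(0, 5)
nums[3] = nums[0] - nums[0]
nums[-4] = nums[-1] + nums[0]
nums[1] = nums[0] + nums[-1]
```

[5, 5, 8, 0]

nums[-1] = nums[0]+nums[-1] = 3+7 = 10 → [3, 8, 10]
nums[-1] = nums[-1]+nums[-1] = 10+10 = 20 → [3, 8, 20]
reverse → [20, 8, 3]
insert 5 at 0 → [5, 20, 8, 3]
nums[3] = nums[0]-nums[0] = 5-5 = 0 → [5, 20, 8, 0]
nums[-4] = nums[-1]+nums[0] = 0+5 = 5 → [5, 20, 8, 0]
nums[1] = nums[0]+nums[-1] = 5+0 = 5 → [5, 5, 8, 0]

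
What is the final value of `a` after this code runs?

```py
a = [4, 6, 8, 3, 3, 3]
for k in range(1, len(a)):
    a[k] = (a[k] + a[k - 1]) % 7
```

k=1: a[1] = (6+4)%7 = 3 → [4, 3, 8, 3, 3, 3]
k=2: a[2] = (8+3)%7 = 4 → [4, 3, 4, 3, 3, 3]
k=3: a[3] = (3+4)%7 = 0 → [4, 3, 4, 0, 3, 3]
k=4: a[4] = (3+0)%7 = 3 → [4, 3, 4, 0, 3, 3]
k=5: a[5] = (3+3)%7 = 6 → [4, 3, 4, 0, 3, 6]

[4, 3, 4, 0, 3, 6]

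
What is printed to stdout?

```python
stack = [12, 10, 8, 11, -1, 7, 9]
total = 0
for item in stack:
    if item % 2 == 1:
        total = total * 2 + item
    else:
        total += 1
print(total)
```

item=12: not odd, total = 0+1 = 1
item=10: not odd, total = 1+1 = 2
item=8: not odd, total = 2+1 = 3
item=11: odd, total = 3*2+11 = 17
item=-1: odd, total = 17*2+(-1) = 33
item=7: odd, total = 33*2+7 = 73
item=9: odd, total = 73*2+9 = 155

155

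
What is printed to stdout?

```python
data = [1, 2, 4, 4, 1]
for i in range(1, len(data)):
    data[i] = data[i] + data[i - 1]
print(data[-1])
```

i=1: data[1] = 2+1 = 3 → [1, 3, 4, 4, 1]
i=2: data[2] = 4+3 = 7 → [1, 3, 7, 4, 1]
i=3: data[3] = 4+7 = 11 → [1, 3, 7, 11, 1]
i=4: data[4] = 1+11 = 12 → [1, 3, 7, 11, 12]

12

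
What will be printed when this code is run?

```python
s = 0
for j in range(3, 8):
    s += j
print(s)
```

j=3: s = 0+3 = 3
j=4: s = 3+4 = 7
j=5: s = 7+5 = 12
j=6: s = 12+6 = 18
j=7: s = 18+7 = 25

25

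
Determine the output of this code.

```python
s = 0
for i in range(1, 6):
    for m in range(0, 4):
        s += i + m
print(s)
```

90

i=1,m=0: s = 0+1 = 1
i=1,m=1: s = 1+2 = 3
i=1,m=2: s = 3+3 = 6
i=1,m=3: s = 6+4 = 10
i=2,m=0: s = 10+2 = 12
i=2,m=1: s = 12+3 = 15
i=2,m=2: s = 15+4 = 19
i=2,m=3: s = 19+5 = 24
i=3,m=0: s = 24+3 = 27
i=3,m=1: s = 27+4 = 31
i=3,m=2: s = 31+5 = 36
i=3,m=3: s = 36+6 = 42
i=4,m=0: s = 42+4 = 46
i=4,m=1: s = 46+5 = 51
i=4,m=2: s = 51+6 = 57
i=4,m=3: s = 57+7 = 64
i=5,m=0: s = 64+5 = 69
i=5,m=1: s = 69+6 = 75
i=5,m=2: s = 75+7 = 82
i=5,m=3: s = 82+8 = 90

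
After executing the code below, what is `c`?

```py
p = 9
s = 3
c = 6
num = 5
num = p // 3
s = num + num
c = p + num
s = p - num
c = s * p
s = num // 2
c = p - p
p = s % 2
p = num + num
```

0

num = 9//3 = 3
s = 3+3 = 6
c = 9+3 = 12
s = 9-3 = 6
c = 6*9 = 54
s = 3//2 = 1
c = 9-9 = 0
p = 1%2 = 1
p = 3+3 = 6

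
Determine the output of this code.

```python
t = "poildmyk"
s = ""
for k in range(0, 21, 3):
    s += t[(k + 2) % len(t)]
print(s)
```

implyod

k=0: add t[2]='i' → 'i'
k=3: add t[5]='m' → 'im'
k=6: add t[0]='p' → 'imp'
k=9: add t[3]='l' → 'impl'
k=12: add t[6]='y' → 'imply'
k=15: add t[1]='o' → 'implyo'
k=18: add t[4]='d' → 'implyod'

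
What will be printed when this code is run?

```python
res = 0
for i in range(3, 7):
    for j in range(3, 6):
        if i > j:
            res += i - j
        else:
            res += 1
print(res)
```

16

i=3,j=3: not 3>3, res = 0+1 = 1
i=3,j=4: not 3>4, res = 1+1 = 2
i=3,j=5: not 3>5, res = 2+1 = 3
i=4,j=3: 4>3, res = 3+1 = 4
i=4,j=4: not 4>4, res = 4+1 = 5
i=4,j=5: not 4>5, res = 5+1 = 6
i=5,j=3: 5>3, res = 6+2 = 8
i=5,j=4: 5>4, res = 8+1 = 9
i=5,j=5: not 5>5, res = 9+1 = 10
i=6,j=3: 6>3, res = 10+3 = 13
i=6,j=4: 6>4, res = 13+2 = 15
i=6,j=5: 6>5, res = 15+1 = 16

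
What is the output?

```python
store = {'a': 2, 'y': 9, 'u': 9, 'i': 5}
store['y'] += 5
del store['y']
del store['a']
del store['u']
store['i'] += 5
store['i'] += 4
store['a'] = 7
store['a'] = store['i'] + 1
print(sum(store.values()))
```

29

store['y'] = 9+5 = 14 → {'a': 2, 'y': 14, 'u': 9, 'i': 5}
del 'y' → {'a': 2, 'u': 9, 'i': 5}
del 'a' → {'u': 9, 'i': 5}
del 'u' → {'i': 5}
store['i'] = 5+5 = 10 → {'i': 10}
store['i'] = 10+4 = 14 → {'i': 14}
store['a'] = 7 → {'i': 14, 'a': 7}
store['a'] = store['i']+1 = 15 → {'i': 14, 'a': 15}
sum of values = 29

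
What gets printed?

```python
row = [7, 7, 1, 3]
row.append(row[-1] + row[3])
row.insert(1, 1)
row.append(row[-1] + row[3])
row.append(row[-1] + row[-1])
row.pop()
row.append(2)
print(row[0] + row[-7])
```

8

append row[-1]+row[3] = 3+3 = 6 → [7, 7, 1, 3, 6]
insert 1 at 1 → [7, 1, 7, 1, 3, 6]
append row[-1]+row[3] = 6+1 = 7 → [7, 1, 7, 1, 3, 6, 7]
append row[-1]+row[-1] = 7+7 = 14 → [7, 1, 7, 1, 3, 6, 7, 14]
pop() removes 14 → [7, 1, 7, 1, 3, 6, 7]
append 2 → [7, 1, 7, 1, 3, 6, 7, 2]
row[0]+row[-7] = 7+1 = 8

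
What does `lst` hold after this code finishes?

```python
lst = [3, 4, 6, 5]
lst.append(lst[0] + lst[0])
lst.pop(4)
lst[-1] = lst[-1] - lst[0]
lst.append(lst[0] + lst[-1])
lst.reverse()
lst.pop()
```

append lst[0]+lst[0] = 3+3 = 6 → [3, 4, 6, 5, 6]
pop(4) removes 6 → [3, 4, 6, 5]
lst[-1] = lst[-1]-lst[0] = 5-3 = 2 → [3, 4, 6, 2]
append lst[0]+lst[-1] = 3+2 = 5 → [3, 4, 6, 2, 5]
reverse → [5, 2, 6, 4, 3]
pop() removes 3 → [5, 2, 6, 4]

[5, 2, 6, 4]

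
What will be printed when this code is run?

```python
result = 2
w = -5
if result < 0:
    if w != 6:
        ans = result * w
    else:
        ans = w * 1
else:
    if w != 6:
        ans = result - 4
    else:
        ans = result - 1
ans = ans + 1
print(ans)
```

result=2, w=-5
result < 0 is False; w != 6 is True
→ ans = result - 4 = -2
ans = (-2)+1 = -1

-1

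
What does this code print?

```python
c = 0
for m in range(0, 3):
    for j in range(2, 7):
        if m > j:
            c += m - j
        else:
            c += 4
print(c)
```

m=0,j=2: not 0>2, c = 0+4 = 4
m=0,j=3: not 0>3, c = 4+4 = 8
m=0,j=4: not 0>4, c = 8+4 = 12
m=0,j=5: not 0>5, c = 12+4 = 16
m=0,j=6: not 0>6, c = 16+4 = 20
m=1,j=2: not 1>2, c = 20+4 = 24
m=1,j=3: not 1>3, c = 24+4 = 28
m=1,j=4: not 1>4, c = 28+4 = 32
m=1,j=5: not 1>5, c = 32+4 = 36
m=1,j=6: not 1>6, c = 36+4 = 40
m=2,j=2: not 2>2, c = 40+4 = 44
m=2,j=3: not 2>3, c = 44+4 = 48
m=2,j=4: not 2>4, c = 48+4 = 52
m=2,j=5: not 2>5, c = 52+4 = 56
m=2,j=6: not 2>6, c = 56+4 = 60

60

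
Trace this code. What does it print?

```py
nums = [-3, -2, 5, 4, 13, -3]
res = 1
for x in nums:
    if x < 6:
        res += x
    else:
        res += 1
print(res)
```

x=-3: <6, res = 1+(-3) = -2
x=-2: <6, res = (-2)+(-2) = -4
x=5: <6, res = (-4)+5 = 1
x=4: <6, res = 1+4 = 5
x=13: not <6, res = 5+1 = 6
x=-3: <6, res = 6+(-3) = 3

3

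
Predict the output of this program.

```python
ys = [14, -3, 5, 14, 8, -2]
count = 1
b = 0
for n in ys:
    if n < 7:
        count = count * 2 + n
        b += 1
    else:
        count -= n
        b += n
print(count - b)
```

-191

n=14: not <7, count = 1-14 = -13; b=14
n=-3: <7, count = (-13)*2+(-3) = -29; b=15
n=5: <7, count = (-29)*2+5 = -53; b=16
n=14: not <7, count = (-53)-14 = -67; b=30
n=8: not <7, count = (-67)-8 = -75; b=38
n=-2: <7, count = (-75)*2+(-2) = -152; b=39
count-b = (-152)-39 = -191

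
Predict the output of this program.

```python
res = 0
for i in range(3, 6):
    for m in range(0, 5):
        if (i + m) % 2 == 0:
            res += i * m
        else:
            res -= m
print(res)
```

40

i=3,m=0: odd sum, res = 0-0 = 0
i=3,m=1: even sum, res = 0+3 = 3
i=3,m=2: odd sum, res = 3-2 = 1
i=3,m=3: even sum, res = 1+9 = 10
i=3,m=4: odd sum, res = 10-4 = 6
i=4,m=0: even sum, res = 6+0 = 6
i=4,m=1: odd sum, res = 6-1 = 5
i=4,m=2: even sum, res = 5+8 = 13
i=4,m=3: odd sum, res = 13-3 = 10
i=4,m=4: even sum, res = 10+16 = 26
i=5,m=0: odd sum, res = 26-0 = 26
i=5,m=1: even sum, res = 26+5 = 31
i=5,m=2: odd sum, res = 31-2 = 29
i=5,m=3: even sum, res = 29+15 = 44
i=5,m=4: odd sum, res = 44-4 = 40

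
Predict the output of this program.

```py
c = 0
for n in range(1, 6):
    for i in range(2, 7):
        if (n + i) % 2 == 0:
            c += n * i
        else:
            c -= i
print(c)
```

n=1,i=2: odd sum, c = 0-2 = -2
n=1,i=3: even sum, c = (-2)+3 = 1
n=1,i=4: odd sum, c = 1-4 = -3
n=1,i=5: even sum, c = (-3)+5 = 2
n=1,i=6: odd sum, c = 2-6 = -4
n=2,i=2: even sum, c = (-4)+4 = 0
n=2,i=3: odd sum, c = 0-3 = -3
n=2,i=4: even sum, c = (-3)+8 = 5
n=2,i=5: odd sum, c = 5-5 = 0
n=2,i=6: even sum, c = 0+12 = 12
n=3,i=2: odd sum, c = 12-2 = 10
n=3,i=3: even sum, c = 10+9 = 19
n=3,i=4: odd sum, c = 19-4 = 15
n=3,i=5: even sum, c = 15+15 = 30
n=3,i=6: odd sum, c = 30-6 = 24
n=4,i=2: even sum, c = 24+8 = 32
n=4,i=3: odd sum, c = 32-3 = 29
n=4,i=4: even sum, c = 29+16 = 45
n=4,i=5: odd sum, c = 45-5 = 40
n=4,i=6: even sum, c = 40+24 = 64
n=5,i=2: odd sum, c = 64-2 = 62
n=5,i=3: even sum, c = 62+15 = 77
n=5,i=4: odd sum, c = 77-4 = 73
n=5,i=5: even sum, c = 73+25 = 98
n=5,i=6: odd sum, c = 98-6 = 92

92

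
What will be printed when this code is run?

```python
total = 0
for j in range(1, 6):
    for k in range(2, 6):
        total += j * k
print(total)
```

210

j=1,k=2: total = 0+2 = 2
j=1,k=3: total = 2+3 = 5
j=1,k=4: total = 5+4 = 9
j=1,k=5: total = 9+5 = 14
j=2,k=2: total = 14+4 = 18
j=2,k=3: total = 18+6 = 24
j=2,k=4: total = 24+8 = 32
j=2,k=5: total = 32+10 = 42
j=3,k=2: total = 42+6 = 48
j=3,k=3: total = 48+9 = 57
j=3,k=4: total = 57+12 = 69
j=3,k=5: total = 69+15 = 84
j=4,k=2: total = 84+8 = 92
j=4,k=3: total = 92+12 = 104
j=4,k=4: total = 104+16 = 120
j=4,k=5: total = 120+20 = 140
j=5,k=2: total = 140+10 = 150
j=5,k=3: total = 150+15 = 165
j=5,k=4: total = 165+20 = 185
j=5,k=5: total = 185+25 = 210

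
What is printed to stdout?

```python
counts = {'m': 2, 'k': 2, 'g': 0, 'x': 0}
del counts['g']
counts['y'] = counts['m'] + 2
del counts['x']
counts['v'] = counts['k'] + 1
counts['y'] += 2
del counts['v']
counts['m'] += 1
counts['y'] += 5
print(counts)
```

del 'g' → {'m': 2, 'k': 2, 'x': 0}
counts['y'] = counts['m']+2 = 4 → {'m': 2, 'k': 2, 'x': 0, 'y': 4}
del 'x' → {'m': 2, 'k': 2, 'y': 4}
counts['v'] = counts['k']+1 = 3 → {'m': 2, 'k': 2, 'y': 4, 'v': 3}
counts['y'] = 4+2 = 6 → {'m': 2, 'k': 2, 'y': 6, 'v': 3}
del 'v' → {'m': 2, 'k': 2, 'y': 6}
counts['m'] = 2+1 = 3 → {'m': 3, 'k': 2, 'y': 6}
counts['y'] = 6+5 = 11 → {'m': 3, 'k': 2, 'y': 11}

{'m': 3, 'k': 2, 'y': 11}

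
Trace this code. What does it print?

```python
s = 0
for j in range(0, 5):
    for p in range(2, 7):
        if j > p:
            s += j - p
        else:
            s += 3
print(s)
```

70

j=0,p=2: not 0>2, s = 0+3 = 3
j=0,p=3: not 0>3, s = 3+3 = 6
j=0,p=4: not 0>4, s = 6+3 = 9
j=0,p=5: not 0>5, s = 9+3 = 12
j=0,p=6: not 0>6, s = 12+3 = 15
j=1,p=2: not 1>2, s = 15+3 = 18
j=1,p=3: not 1>3, s = 18+3 = 21
j=1,p=4: not 1>4, s = 21+3 = 24
j=1,p=5: not 1>5, s = 24+3 = 27
j=1,p=6: not 1>6, s = 27+3 = 30
j=2,p=2: not 2>2, s = 30+3 = 33
j=2,p=3: not 2>3, s = 33+3 = 36
j=2,p=4: not 2>4, s = 36+3 = 39
j=2,p=5: not 2>5, s = 39+3 = 42
j=2,p=6: not 2>6, s = 42+3 = 45
j=3,p=2: 3>2, s = 45+1 = 46
j=3,p=3: not 3>3, s = 46+3 = 49
j=3,p=4: not 3>4, s = 49+3 = 52
j=3,p=5: not 3>5, s = 52+3 = 55
j=3,p=6: not 3>6, s = 55+3 = 58
j=4,p=2: 4>2, s = 58+2 = 60
j=4,p=3: 4>3, s = 60+1 = 61
j=4,p=4: not 4>4, s = 61+3 = 64
j=4,p=5: not 4>5, s = 64+3 = 67
j=4,p=6: not 4>6, s = 67+3 = 70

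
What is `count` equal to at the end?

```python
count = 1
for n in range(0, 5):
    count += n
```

11

n=0: count = 1+0 = 1
n=1: count = 1+1 = 2
n=2: count = 2+2 = 4
n=3: count = 4+3 = 7
n=4: count = 7+4 = 11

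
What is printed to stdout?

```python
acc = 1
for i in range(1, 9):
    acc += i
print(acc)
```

i=1: acc = 1+1 = 2
i=2: acc = 2+2 = 4
i=3: acc = 4+3 = 7
i=4: acc = 7+4 = 11
i=5: acc = 11+5 = 16
i=6: acc = 16+6 = 22
i=7: acc = 22+7 = 29
i=8: acc = 29+8 = 37

37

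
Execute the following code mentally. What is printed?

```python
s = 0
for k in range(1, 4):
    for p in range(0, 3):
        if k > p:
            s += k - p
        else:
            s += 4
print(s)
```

22

k=1,p=0: 1>0, s = 0+1 = 1
k=1,p=1: not 1>1, s = 1+4 = 5
k=1,p=2: not 1>2, s = 5+4 = 9
k=2,p=0: 2>0, s = 9+2 = 11
k=2,p=1: 2>1, s = 11+1 = 12
k=2,p=2: not 2>2, s = 12+4 = 16
k=3,p=0: 3>0, s = 16+3 = 19
k=3,p=1: 3>1, s = 19+2 = 21
k=3,p=2: 3>2, s = 21+1 = 22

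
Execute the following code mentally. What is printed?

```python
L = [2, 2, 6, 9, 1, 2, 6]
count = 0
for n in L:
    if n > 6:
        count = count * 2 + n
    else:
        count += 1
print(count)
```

n=2: not >6, count = 0+1 = 1
n=2: not >6, count = 1+1 = 2
n=6: not >6, count = 2+1 = 3
n=9: >6, count = 3*2+9 = 15
n=1: not >6, count = 15+1 = 16
n=2: not >6, count = 16+1 = 17
n=6: not >6, count = 17+1 = 18

18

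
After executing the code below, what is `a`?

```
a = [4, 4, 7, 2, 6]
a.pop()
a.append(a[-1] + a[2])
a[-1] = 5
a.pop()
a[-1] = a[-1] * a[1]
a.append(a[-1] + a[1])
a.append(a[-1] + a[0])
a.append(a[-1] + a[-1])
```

pop() removes 6 → [4, 4, 7, 2]
append a[-1]+a[2] = 2+7 = 9 → [4, 4, 7, 2, 9]
a[-1] = 5 → [4, 4, 7, 2, 5]
pop() removes 5 → [4, 4, 7, 2]
a[-1] = a[-1]*a[1] = 2*4 = 8 → [4, 4, 7, 8]
append a[-1]+a[1] = 8+4 = 12 → [4, 4, 7, 8, 12]
append a[-1]+a[0] = 12+4 = 16 → [4, 4, 7, 8, 12, 16]
append a[-1]+a[-1] = 16+16 = 32 → [4, 4, 7, 8, 12, 16, 32]

[4, 4, 7, 8, 12, 16, 32]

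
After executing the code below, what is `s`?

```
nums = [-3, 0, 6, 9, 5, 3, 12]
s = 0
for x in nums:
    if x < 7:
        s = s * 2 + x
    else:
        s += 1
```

x=-3: <7, s = 0*2+(-3) = -3
x=0: <7, s = (-3)*2+0 = -6
x=6: <7, s = (-6)*2+6 = -6
x=9: not <7, s = (-6)+1 = -5
x=5: <7, s = (-5)*2+5 = -5
x=3: <7, s = (-5)*2+3 = -7
x=12: not <7, s = (-7)+1 = -6

-6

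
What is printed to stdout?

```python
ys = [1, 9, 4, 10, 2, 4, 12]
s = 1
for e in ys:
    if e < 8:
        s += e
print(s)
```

e=1: <8, s = 1+1 = 2
e=9: not <8
e=4: <8, s = 2+4 = 6
e=10: not <8
e=2: <8, s = 6+2 = 8
e=4: <8, s = 8+4 = 12
e=12: not <8

12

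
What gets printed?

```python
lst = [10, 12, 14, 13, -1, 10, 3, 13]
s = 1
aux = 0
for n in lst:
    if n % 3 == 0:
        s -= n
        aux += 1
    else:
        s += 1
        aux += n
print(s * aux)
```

n=10: not %3==0, s = 1+1 = 2; aux=10
n=12: %3==0, s = 2-12 = -10; aux=11
n=14: not %3==0, s = (-10)+1 = -9; aux=25
n=13: not %3==0, s = (-9)+1 = -8; aux=38
n=-1: not %3==0, s = (-8)+1 = -7; aux=37
n=10: not %3==0, s = (-7)+1 = -6; aux=47
n=3: %3==0, s = (-6)-3 = -9; aux=48
n=13: not %3==0, s = (-9)+1 = -8; aux=61
s*aux = (-8)*61 = -488

-488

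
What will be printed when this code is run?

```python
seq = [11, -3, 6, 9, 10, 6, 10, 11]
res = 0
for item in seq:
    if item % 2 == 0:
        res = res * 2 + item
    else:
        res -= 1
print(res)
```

item=11: not even, res = 0-1 = -1
item=-3: not even, res = (-1)-1 = -2
item=6: even, res = (-2)*2+6 = 2
item=9: not even, res = 2-1 = 1
item=10: even, res = 1*2+10 = 12
item=6: even, res = 12*2+6 = 30
item=10: even, res = 30*2+10 = 70
item=11: not even, res = 70-1 = 69

69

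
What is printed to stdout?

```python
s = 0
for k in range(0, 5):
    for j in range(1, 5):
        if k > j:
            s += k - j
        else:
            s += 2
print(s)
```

k=0,j=1: not 0>1, s = 0+2 = 2
k=0,j=2: not 0>2, s = 2+2 = 4
k=0,j=3: not 0>3, s = 4+2 = 6
k=0,j=4: not 0>4, s = 6+2 = 8
k=1,j=1: not 1>1, s = 8+2 = 10
k=1,j=2: not 1>2, s = 10+2 = 12
k=1,j=3: not 1>3, s = 12+2 = 14
k=1,j=4: not 1>4, s = 14+2 = 16
k=2,j=1: 2>1, s = 16+1 = 17
k=2,j=2: not 2>2, s = 17+2 = 19
k=2,j=3: not 2>3, s = 19+2 = 21
k=2,j=4: not 2>4, s = 21+2 = 23
k=3,j=1: 3>1, s = 23+2 = 25
k=3,j=2: 3>2, s = 25+1 = 26
k=3,j=3: not 3>3, s = 26+2 = 28
k=3,j=4: not 3>4, s = 28+2 = 30
k=4,j=1: 4>1, s = 30+3 = 33
k=4,j=2: 4>2, s = 33+2 = 35
k=4,j=3: 4>3, s = 35+1 = 36
k=4,j=4: not 4>4, s = 36+2 = 38

38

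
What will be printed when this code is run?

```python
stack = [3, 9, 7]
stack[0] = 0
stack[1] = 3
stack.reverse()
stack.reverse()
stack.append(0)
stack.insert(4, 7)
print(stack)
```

[0, 3, 7, 0, 7]

stack[0] = 0 → [0, 9, 7]
stack[1] = 3 → [0, 3, 7]
reverse → [7, 3, 0]
reverse → [0, 3, 7]
append 0 → [0, 3, 7, 0]
insert 7 at 4 → [0, 3, 7, 0, 7]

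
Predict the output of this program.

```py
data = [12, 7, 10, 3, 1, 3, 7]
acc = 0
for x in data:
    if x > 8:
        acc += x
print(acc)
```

22

x=12: >8, acc = 0+12 = 12
x=7: not >8
x=10: >8, acc = 12+10 = 22
x=3: not >8
x=1: not >8
x=3: not >8
x=7: not >8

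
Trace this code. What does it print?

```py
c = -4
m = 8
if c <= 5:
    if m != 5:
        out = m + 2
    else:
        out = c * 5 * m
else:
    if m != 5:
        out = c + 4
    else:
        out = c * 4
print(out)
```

10

c=-4, m=8
c <= 5 is True; m != 5 is True
→ out = m + 2 = 10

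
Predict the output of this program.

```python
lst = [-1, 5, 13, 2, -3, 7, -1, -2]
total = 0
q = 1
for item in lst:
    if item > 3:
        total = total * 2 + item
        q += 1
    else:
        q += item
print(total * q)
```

item=-1: not >3; q=0
item=5: >3, total = 0*2+5 = 5; q=1
item=13: >3, total = 5*2+13 = 23; q=2
item=2: not >3; q=4
item=-3: not >3; q=1
item=7: >3, total = 23*2+7 = 53; q=2
item=-1: not >3; q=1
item=-2: not >3; q=-1
total*q = 53*(-1) = -53

-53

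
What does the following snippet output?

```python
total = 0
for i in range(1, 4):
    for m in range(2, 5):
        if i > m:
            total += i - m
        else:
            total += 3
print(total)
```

i=1,m=2: not 1>2, total = 0+3 = 3
i=1,m=3: not 1>3, total = 3+3 = 6
i=1,m=4: not 1>4, total = 6+3 = 9
i=2,m=2: not 2>2, total = 9+3 = 12
i=2,m=3: not 2>3, total = 12+3 = 15
i=2,m=4: not 2>4, total = 15+3 = 18
i=3,m=2: 3>2, total = 18+1 = 19
i=3,m=3: not 3>3, total = 19+3 = 22
i=3,m=4: not 3>4, total = 22+3 = 25

25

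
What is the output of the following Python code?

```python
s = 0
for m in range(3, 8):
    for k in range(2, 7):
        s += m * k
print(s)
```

m=3,k=2: s = 0+6 = 6
m=3,k=3: s = 6+9 = 15
m=3,k=4: s = 15+12 = 27
m=3,k=5: s = 27+15 = 42
m=3,k=6: s = 42+18 = 60
m=4,k=2: s = 60+8 = 68
m=4,k=3: s = 68+12 = 80
m=4,k=4: s = 80+16 = 96
m=4,k=5: s = 96+20 = 116
m=4,k=6: s = 116+24 = 140
m=5,k=2: s = 140+10 = 150
m=5,k=3: s = 150+15 = 165
m=5,k=4: s = 165+20 = 185
m=5,k=5: s = 185+25 = 210
m=5,k=6: s = 210+30 = 240
m=6,k=2: s = 240+12 = 252
m=6,k=3: s = 252+18 = 270
m=6,k=4: s = 270+24 = 294
m=6,k=5: s = 294+30 = 324
m=6,k=6: s = 324+36 = 360
m=7,k=2: s = 360+14 = 374
m=7,k=3: s = 374+21 = 395
m=7,k=4: s = 395+28 = 423
m=7,k=5: s = 423+35 = 458
m=7,k=6: s = 458+42 = 500

500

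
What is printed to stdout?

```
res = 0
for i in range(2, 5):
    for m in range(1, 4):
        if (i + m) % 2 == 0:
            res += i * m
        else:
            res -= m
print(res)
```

i=2,m=1: odd sum, res = 0-1 = -1
i=2,m=2: even sum, res = (-1)+4 = 3
i=2,m=3: odd sum, res = 3-3 = 0
i=3,m=1: even sum, res = 0+3 = 3
i=3,m=2: odd sum, res = 3-2 = 1
i=3,m=3: even sum, res = 1+9 = 10
i=4,m=1: odd sum, res = 10-1 = 9
i=4,m=2: even sum, res = 9+8 = 17
i=4,m=3: odd sum, res = 17-3 = 14

14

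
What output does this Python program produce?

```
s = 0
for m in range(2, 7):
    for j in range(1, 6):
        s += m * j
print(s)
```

m=2,j=1: s = 0+2 = 2
m=2,j=2: s = 2+4 = 6
m=2,j=3: s = 6+6 = 12
m=2,j=4: s = 12+8 = 20
m=2,j=5: s = 20+10 = 30
m=3,j=1: s = 30+3 = 33
m=3,j=2: s = 33+6 = 39
m=3,j=3: s = 39+9 = 48
m=3,j=4: s = 48+12 = 60
m=3,j=5: s = 60+15 = 75
m=4,j=1: s = 75+4 = 79
m=4,j=2: s = 79+8 = 87
m=4,j=3: s = 87+12 = 99
m=4,j=4: s = 99+16 = 115
m=4,j=5: s = 115+20 = 135
m=5,j=1: s = 135+5 = 140
m=5,j=2: s = 140+10 = 150
m=5,j=3: s = 150+15 = 165
m=5,j=4: s = 165+20 = 185
m=5,j=5: s = 185+25 = 210
m=6,j=1: s = 210+6 = 216
m=6,j=2: s = 216+12 = 228
m=6,j=3: s = 228+18 = 246
m=6,j=4: s = 246+24 = 270
m=6,j=5: s = 270+30 = 300

300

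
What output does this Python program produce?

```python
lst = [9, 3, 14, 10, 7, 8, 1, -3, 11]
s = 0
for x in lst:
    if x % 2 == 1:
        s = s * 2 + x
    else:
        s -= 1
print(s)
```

361

x=9: odd, s = 0*2+9 = 9
x=3: odd, s = 9*2+3 = 21
x=14: not odd, s = 21-1 = 20
x=10: not odd, s = 20-1 = 19
x=7: odd, s = 19*2+7 = 45
x=8: not odd, s = 45-1 = 44
x=1: odd, s = 44*2+1 = 89
x=-3: odd, s = 89*2+(-3) = 175
x=11: odd, s = 175*2+11 = 361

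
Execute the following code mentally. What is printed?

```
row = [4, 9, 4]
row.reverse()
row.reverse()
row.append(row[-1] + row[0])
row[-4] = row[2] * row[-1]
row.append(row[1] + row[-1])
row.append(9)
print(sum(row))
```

reverse → [4, 9, 4]
reverse → [4, 9, 4]
append row[-1]+row[0] = 4+4 = 8 → [4, 9, 4, 8]
row[-4] = row[2]*row[-1] = 4*8 = 32 → [32, 9, 4, 8]
append row[1]+row[-1] = 9+8 = 17 → [32, 9, 4, 8, 17]
append 9 → [32, 9, 4, 8, 17, 9]
sum = 79

79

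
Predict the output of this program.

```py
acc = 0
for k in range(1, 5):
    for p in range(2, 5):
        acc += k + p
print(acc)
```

k=1,p=2: acc = 0+3 = 3
k=1,p=3: acc = 3+4 = 7
k=1,p=4: acc = 7+5 = 12
k=2,p=2: acc = 12+4 = 16
k=2,p=3: acc = 16+5 = 21
k=2,p=4: acc = 21+6 = 27
k=3,p=2: acc = 27+5 = 32
k=3,p=3: acc = 32+6 = 38
k=3,p=4: acc = 38+7 = 45
k=4,p=2: acc = 45+6 = 51
k=4,p=3: acc = 51+7 = 58
k=4,p=4: acc = 58+8 = 66

66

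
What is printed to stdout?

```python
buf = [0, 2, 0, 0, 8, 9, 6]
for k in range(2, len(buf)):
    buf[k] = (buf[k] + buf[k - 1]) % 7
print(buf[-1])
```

k=2: buf[2] = (0+2)%7 = 2 → [0, 2, 2, 0, 8, 9, 6]
k=3: buf[3] = (0+2)%7 = 2 → [0, 2, 2, 2, 8, 9, 6]
k=4: buf[4] = (8+2)%7 = 3 → [0, 2, 2, 2, 3, 9, 6]
k=5: buf[5] = (9+3)%7 = 5 → [0, 2, 2, 2, 3, 5, 6]
k=6: buf[6] = (6+5)%7 = 4 → [0, 2, 2, 2, 3, 5, 4]

4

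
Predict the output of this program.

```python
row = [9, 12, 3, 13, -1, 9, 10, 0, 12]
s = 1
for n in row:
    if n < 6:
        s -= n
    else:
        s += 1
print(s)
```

5

n=9: not <6, s = 1+1 = 2
n=12: not <6, s = 2+1 = 3
n=3: <6, s = 3-3 = 0
n=13: not <6, s = 0+1 = 1
n=-1: <6, s = 1-(-1) = 2
n=9: not <6, s = 2+1 = 3
n=10: not <6, s = 3+1 = 4
n=0: <6, s = 4-0 = 4
n=12: not <6, s = 4+1 = 5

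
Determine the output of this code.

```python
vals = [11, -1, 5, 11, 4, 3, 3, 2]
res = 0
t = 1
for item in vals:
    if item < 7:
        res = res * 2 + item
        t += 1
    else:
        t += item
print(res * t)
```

2900

item=11: not <7; t=12
item=-1: <7, res = 0*2+(-1) = -1; t=13
item=5: <7, res = (-1)*2+5 = 3; t=14
item=11: not <7; t=25
item=4: <7, res = 3*2+4 = 10; t=26
item=3: <7, res = 10*2+3 = 23; t=27
item=3: <7, res = 23*2+3 = 49; t=28
item=2: <7, res = 49*2+2 = 100; t=29
res*t = 100*29 = 2900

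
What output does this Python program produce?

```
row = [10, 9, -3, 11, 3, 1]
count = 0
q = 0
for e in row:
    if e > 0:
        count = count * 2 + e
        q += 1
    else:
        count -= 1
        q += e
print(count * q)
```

550

e=10: >0, count = 0*2+10 = 10; q=1
e=9: >0, count = 10*2+9 = 29; q=2
e=-3: not >0, count = 29-1 = 28; q=-1
e=11: >0, count = 28*2+11 = 67; q=0
e=3: >0, count = 67*2+3 = 137; q=1
e=1: >0, count = 137*2+1 = 275; q=2
count*q = 275*2 = 550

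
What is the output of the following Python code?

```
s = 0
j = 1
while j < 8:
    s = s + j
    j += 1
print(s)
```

j=1: s = 0+1 = 1
j=2: s = 1+2 = 3
j=3: s = 3+3 = 6
j=4: s = 6+4 = 10
j=5: s = 10+5 = 15
j=6: s = 15+6 = 21
j=7: s = 21+7 = 28

28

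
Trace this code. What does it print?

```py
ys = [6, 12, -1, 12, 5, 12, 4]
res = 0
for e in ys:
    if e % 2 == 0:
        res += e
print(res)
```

46

e=6: even, res = 0+6 = 6
e=12: even, res = 6+12 = 18
e=-1: not even
e=12: even, res = 18+12 = 30
e=5: not even
e=12: even, res = 30+12 = 42
e=4: even, res = 42+4 = 46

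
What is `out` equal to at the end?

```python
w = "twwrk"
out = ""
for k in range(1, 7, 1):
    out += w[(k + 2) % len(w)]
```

'rktwwr'

k=1: add w[3]='r' → 'r'
k=2: add w[4]='k' → 'rk'
k=3: add w[0]='t' → 'rkt'
k=4: add w[1]='w' → 'rktw'
k=5: add w[2]='w' → 'rktww'
k=6: add w[3]='r' → 'rktwwr'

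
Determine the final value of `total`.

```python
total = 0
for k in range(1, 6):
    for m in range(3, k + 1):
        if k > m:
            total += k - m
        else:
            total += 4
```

k=3,m=3: not 3>3, total = 0+4 = 4
k=4,m=3: 4>3, total = 4+1 = 5
k=4,m=4: not 4>4, total = 5+4 = 9
k=5,m=3: 5>3, total = 9+2 = 11
k=5,m=4: 5>4, total = 11+1 = 12
k=5,m=5: not 5>5, total = 12+4 = 16

16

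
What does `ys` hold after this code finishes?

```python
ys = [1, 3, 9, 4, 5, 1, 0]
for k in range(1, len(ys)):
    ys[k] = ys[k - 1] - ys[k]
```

k=1: ys[1] = 1-3 = -2 → [1, -2, 9, 4, 5, 1, 0]
k=2: ys[2] = (-2)-9 = -11 → [1, -2, -11, 4, 5, 1, 0]
k=3: ys[3] = (-11)-4 = -15 → [1, -2, -11, -15, 5, 1, 0]
k=4: ys[4] = (-15)-5 = -20 → [1, -2, -11, -15, -20, 1, 0]
k=5: ys[5] = (-20)-1 = -21 → [1, -2, -11, -15, -20, -21, 0]
k=6: ys[6] = (-21)-0 = -21 → [1, -2, -11, -15, -20, -21, -21]

[1, -2, -11, -15, -20, -21, -21]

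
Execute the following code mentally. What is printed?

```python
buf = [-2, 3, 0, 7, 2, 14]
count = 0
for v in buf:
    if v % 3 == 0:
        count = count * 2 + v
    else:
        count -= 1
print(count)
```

v=-2: not %3==0, count = 0-1 = -1
v=3: %3==0, count = (-1)*2+3 = 1
v=0: %3==0, count = 1*2+0 = 2
v=7: not %3==0, count = 2-1 = 1
v=2: not %3==0, count = 1-1 = 0
v=14: not %3==0, count = 0-1 = -1

-1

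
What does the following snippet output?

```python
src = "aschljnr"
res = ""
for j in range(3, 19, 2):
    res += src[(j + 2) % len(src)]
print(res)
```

j=3: add src[5]='j' → 'j'
j=5: add src[7]='r' → 'jr'
j=7: add src[1]='s' → 'jrs'
j=9: add src[3]='h' → 'jrsh'
j=11: add src[5]='j' → 'jrshj'
j=13: add src[7]='r' → 'jrshjr'
j=15: add src[1]='s' → 'jrshjrs'
j=17: add src[3]='h' → 'jrshjrsh'

jrshjrsh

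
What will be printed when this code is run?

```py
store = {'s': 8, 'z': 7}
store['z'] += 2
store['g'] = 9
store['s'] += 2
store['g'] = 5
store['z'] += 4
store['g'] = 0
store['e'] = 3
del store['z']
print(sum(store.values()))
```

13

store['z'] = 7+2 = 9 → {'s': 8, 'z': 9}
store['g'] = 9 → {'s': 8, 'z': 9, 'g': 9}
store['s'] = 8+2 = 10 → {'s': 10, 'z': 9, 'g': 9}
store['g'] = 5 → {'s': 10, 'z': 9, 'g': 5}
store['z'] = 9+4 = 13 → {'s': 10, 'z': 13, 'g': 5}
store['g'] = 0 → {'s': 10, 'z': 13, 'g': 0}
store['e'] = 3 → {'s': 10, 'z': 13, 'g': 0, 'e': 3}
del 'z' → {'s': 10, 'g': 0, 'e': 3}
sum of values = 13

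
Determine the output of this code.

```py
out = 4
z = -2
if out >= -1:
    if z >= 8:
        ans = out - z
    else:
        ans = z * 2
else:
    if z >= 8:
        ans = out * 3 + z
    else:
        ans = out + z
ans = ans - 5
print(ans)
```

-9

out=4, z=-2
out >= -1 is True; z >= 8 is False
→ ans = z * 2 = -4
ans = (-4)-5 = -9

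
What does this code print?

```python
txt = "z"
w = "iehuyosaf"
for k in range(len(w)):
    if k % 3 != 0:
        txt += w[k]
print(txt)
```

k=0: skip
k=1: add 'e' → 'ze'
k=2: add 'h' → 'zeh'
k=3: skip
k=4: add 'y' → 'zehy'
k=5: add 'o' → 'zehyo'
k=6: skip
k=7: add 'a' → 'zehyoa'
k=8: add 'f' → 'zehyoaf'

zehyoaf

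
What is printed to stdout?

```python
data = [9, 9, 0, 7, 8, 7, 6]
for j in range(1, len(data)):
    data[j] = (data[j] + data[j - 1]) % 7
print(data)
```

[9, 4, 4, 4, 5, 5, 4]

j=1: data[1] = (9+9)%7 = 4 → [9, 4, 0, 7, 8, 7, 6]
j=2: data[2] = (0+4)%7 = 4 → [9, 4, 4, 7, 8, 7, 6]
j=3: data[3] = (7+4)%7 = 4 → [9, 4, 4, 4, 8, 7, 6]
j=4: data[4] = (8+4)%7 = 5 → [9, 4, 4, 4, 5, 7, 6]
j=5: data[5] = (7+5)%7 = 5 → [9, 4, 4, 4, 5, 5, 6]
j=6: data[6] = (6+5)%7 = 4 → [9, 4, 4, 4, 5, 5, 4]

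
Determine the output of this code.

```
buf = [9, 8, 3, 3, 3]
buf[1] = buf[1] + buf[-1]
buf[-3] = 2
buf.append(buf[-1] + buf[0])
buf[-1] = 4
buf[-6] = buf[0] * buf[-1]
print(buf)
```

[36, 11, 2, 3, 3, 4]

buf[1] = buf[1]+buf[-1] = 8+3 = 11 → [9, 11, 3, 3, 3]
buf[-3] = 2 → [9, 11, 2, 3, 3]
append buf[-1]+buf[0] = 3+9 = 12 → [9, 11, 2, 3, 3, 12]
buf[-1] = 4 → [9, 11, 2, 3, 3, 4]
buf[-6] = buf[0]*buf[-1] = 9*4 = 36 → [36, 11, 2, 3, 3, 4]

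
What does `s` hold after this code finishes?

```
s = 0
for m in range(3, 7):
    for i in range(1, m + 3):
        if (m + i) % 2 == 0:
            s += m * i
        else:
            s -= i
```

232

m=3,i=1: even sum, s = 0+3 = 3
m=3,i=2: odd sum, s = 3-2 = 1
m=3,i=3: even sum, s = 1+9 = 10
m=3,i=4: odd sum, s = 10-4 = 6
m=3,i=5: even sum, s = 6+15 = 21
m=4,i=1: odd sum, s = 21-1 = 20
m=4,i=2: even sum, s = 20+8 = 28
m=4,i=3: odd sum, s = 28-3 = 25
m=4,i=4: even sum, s = 25+16 = 41
m=4,i=5: odd sum, s = 41-5 = 36
m=4,i=6: even sum, s = 36+24 = 60
m=5,i=1: even sum, s = 60+5 = 65
m=5,i=2: odd sum, s = 65-2 = 63
m=5,i=3: even sum, s = 63+15 = 78
m=5,i=4: odd sum, s = 78-4 = 74
m=5,i=5: even sum, s = 74+25 = 99
m=5,i=6: odd sum, s = 99-6 = 93
m=5,i=7: even sum, s = 93+35 = 128
m=6,i=1: odd sum, s = 128-1 = 127
m=6,i=2: even sum, s = 127+12 = 139
m=6,i=3: odd sum, s = 139-3 = 136
m=6,i=4: even sum, s = 136+24 = 160
m=6,i=5: odd sum, s = 160-5 = 155
m=6,i=6: even sum, s = 155+36 = 191
m=6,i=7: odd sum, s = 191-7 = 184
m=6,i=8: even sum, s = 184+48 = 232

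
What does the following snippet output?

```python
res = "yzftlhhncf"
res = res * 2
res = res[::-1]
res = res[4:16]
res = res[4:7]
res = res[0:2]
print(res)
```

repeat ×2 → 'yzftlhhncfyzftlhhncf'
reverse → 'fcnhhltfzyfcnhhltfzy'
slice [4:16] → 'hltfzyfcnhhl'
slice [4:7] → 'zyf'
slice [0:2] → 'zy'

zy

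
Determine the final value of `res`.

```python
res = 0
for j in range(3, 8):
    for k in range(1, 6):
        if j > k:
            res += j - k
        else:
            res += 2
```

66

j=3,k=1: 3>1, res = 0+2 = 2
j=3,k=2: 3>2, res = 2+1 = 3
j=3,k=3: not 3>3, res = 3+2 = 5
j=3,k=4: not 3>4, res = 5+2 = 7
j=3,k=5: not 3>5, res = 7+2 = 9
j=4,k=1: 4>1, res = 9+3 = 12
j=4,k=2: 4>2, res = 12+2 = 14
j=4,k=3: 4>3, res = 14+1 = 15
j=4,k=4: not 4>4, res = 15+2 = 17
j=4,k=5: not 4>5, res = 17+2 = 19
j=5,k=1: 5>1, res = 19+4 = 23
j=5,k=2: 5>2, res = 23+3 = 26
j=5,k=3: 5>3, res = 26+2 = 28
j=5,k=4: 5>4, res = 28+1 = 29
j=5,k=5: not 5>5, res = 29+2 = 31
j=6,k=1: 6>1, res = 31+5 = 36
j=6,k=2: 6>2, res = 36+4 = 40
j=6,k=3: 6>3, res = 40+3 = 43
j=6,k=4: 6>4, res = 43+2 = 45
j=6,k=5: 6>5, res = 45+1 = 46
j=7,k=1: 7>1, res = 46+6 = 52
j=7,k=2: 7>2, res = 52+5 = 57
j=7,k=3: 7>3, res = 57+4 = 61
j=7,k=4: 7>4, res = 61+3 = 64
j=7,k=5: 7>5, res = 64+2 = 66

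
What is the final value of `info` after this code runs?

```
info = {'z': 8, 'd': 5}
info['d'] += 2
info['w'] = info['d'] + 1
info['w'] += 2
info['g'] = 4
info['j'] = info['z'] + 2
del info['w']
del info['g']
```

{'z': 8, 'd': 7, 'j': 10}

info['d'] = 5+2 = 7 → {'z': 8, 'd': 7}
info['w'] = info['d']+1 = 8 → {'z': 8, 'd': 7, 'w': 8}
info['w'] = 8+2 = 10 → {'z': 8, 'd': 7, 'w': 10}
info['g'] = 4 → {'z': 8, 'd': 7, 'w': 10, 'g': 4}
info['j'] = info['z']+2 = 10 → {'z': 8, 'd': 7, 'w': 10, 'g': 4, 'j': 10}
del 'w' → {'z': 8, 'd': 7, 'g': 4, 'j': 10}
del 'g' → {'z': 8, 'd': 7, 'j': 10}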